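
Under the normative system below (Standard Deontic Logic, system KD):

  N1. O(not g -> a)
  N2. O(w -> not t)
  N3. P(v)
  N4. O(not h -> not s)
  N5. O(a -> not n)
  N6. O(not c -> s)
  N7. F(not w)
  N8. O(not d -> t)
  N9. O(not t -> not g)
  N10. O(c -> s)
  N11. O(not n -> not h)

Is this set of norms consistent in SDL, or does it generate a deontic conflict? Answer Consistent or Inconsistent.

Premises 10 and 6 cover both cases: O(c -> s) and O(not c -> s). Since c ∨ not c is a tautology, O(s) follows.
Premise 4 is O(not h -> not s); contrapositively O(s -> h). Since O(s) holds, K gives O(h).
The contrapositive of premise 11 (O(not n -> not h)) is O(h -> n), and O(h) is already established, so O(n).
The contrapositive of premise 5 (O(a -> not n)) is O(n -> not a), and O(n) is already established, so O(not a).
Premise 1, O(not g -> a), contraposes to O(not a -> g); with O(not a) we get O(g).
The contrapositive of premise 9 (O(not t -> not g)) is O(g -> t), and O(g) is already established, so O(t).
Premise 2 is O(w -> not t); contrapositively O(t -> not w). Since O(t) holds, K gives O(not w).
But premise 7, F(not w), means O(w).
We now have both O(not w) and O(w) — w is simultaneously obligatory and forbidden, violating the D-axiom.

Inconsistent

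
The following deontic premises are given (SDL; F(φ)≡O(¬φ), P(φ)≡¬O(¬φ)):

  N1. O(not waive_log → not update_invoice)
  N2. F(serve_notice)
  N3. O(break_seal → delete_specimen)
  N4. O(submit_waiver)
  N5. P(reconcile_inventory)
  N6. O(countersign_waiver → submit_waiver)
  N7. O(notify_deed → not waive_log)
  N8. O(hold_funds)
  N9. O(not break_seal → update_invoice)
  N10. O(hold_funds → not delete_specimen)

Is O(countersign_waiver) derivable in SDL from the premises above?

No

Premise 6 is O(countersign_waiver → submit_waiver); even if O(submit_waiver) held, inferring O(countersign_waiver) would be affirming the consequent — invalid.
No other premise forces O(countersign_waiver). An ideal world satisfying every premise can still have countersign_waiver false, so O(countersign_waiver) is not derivable.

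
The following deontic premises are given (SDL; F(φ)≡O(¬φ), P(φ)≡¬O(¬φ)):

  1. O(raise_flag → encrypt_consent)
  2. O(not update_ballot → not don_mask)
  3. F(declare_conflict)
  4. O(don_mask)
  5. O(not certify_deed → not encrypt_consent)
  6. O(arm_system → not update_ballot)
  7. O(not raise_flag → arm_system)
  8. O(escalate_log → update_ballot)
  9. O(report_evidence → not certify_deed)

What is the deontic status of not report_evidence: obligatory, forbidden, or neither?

Obligatory

Premise 4 states O(don_mask) outright.
Premise 2 is O(not update_ballot → not don_mask); contrapositively O(don_mask → update_ballot). Since O(don_mask) holds, K gives O(update_ballot).
The contrapositive of premise 6 (O(arm_system → not update_ballot)) is O(update_ballot → not arm_system), and O(update_ballot) is already established, so O(not arm_system).
The contrapositive of premise 7 (O(not raise_flag → arm_system)) is O(not arm_system → raise_flag), and O(not arm_system) is already established, so O(raise_flag).
With premise 1, O(raise_flag → encrypt_consent), the K-axiom yields O(encrypt_consent).
The contrapositive of premise 5 (O(not certify_deed → not encrypt_consent)) is O(encrypt_consent → certify_deed), and O(encrypt_consent) is already established, so O(certify_deed).
The contrapositive of premise 9 (O(report_evidence → not certify_deed)) is O(certify_deed → not report_evidence), and O(certify_deed) is already established, so O(not report_evidence).
Premises 3, 8 do not contribute to this derivation.
Hence not report_evidence is obligatory.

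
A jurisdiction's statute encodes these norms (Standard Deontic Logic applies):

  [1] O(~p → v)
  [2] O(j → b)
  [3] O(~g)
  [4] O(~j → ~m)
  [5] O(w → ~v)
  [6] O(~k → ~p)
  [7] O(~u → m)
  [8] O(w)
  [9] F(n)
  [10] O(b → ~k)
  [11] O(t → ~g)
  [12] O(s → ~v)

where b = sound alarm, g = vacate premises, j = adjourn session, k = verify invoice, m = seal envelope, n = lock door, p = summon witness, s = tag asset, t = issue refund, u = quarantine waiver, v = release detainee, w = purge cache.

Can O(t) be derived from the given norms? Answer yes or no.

Premise 11 is O(t → ~g); even if O(~g) held, inferring O(t) would be affirming the consequent — invalid.
No other premise forces O(t). An ideal world satisfying every premise can still have t false, so O(t) is not derivable.

No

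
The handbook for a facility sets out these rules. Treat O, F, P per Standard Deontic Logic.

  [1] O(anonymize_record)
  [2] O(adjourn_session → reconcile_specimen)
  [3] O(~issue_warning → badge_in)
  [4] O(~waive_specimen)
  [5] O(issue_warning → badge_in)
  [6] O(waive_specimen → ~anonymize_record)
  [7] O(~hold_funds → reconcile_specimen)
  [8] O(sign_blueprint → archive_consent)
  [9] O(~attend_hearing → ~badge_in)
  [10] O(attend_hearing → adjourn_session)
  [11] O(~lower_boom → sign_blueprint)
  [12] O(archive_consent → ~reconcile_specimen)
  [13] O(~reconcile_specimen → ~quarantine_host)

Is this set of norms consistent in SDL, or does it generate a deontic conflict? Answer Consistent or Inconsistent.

Consistent

Premise 6 is O(waive_specimen → ~anonymize_record), but O(waive_specimen) is not derivable from the premises, so it does not yield O(~anonymize_record).
So O(~anonymize_record) is not derivable, and the apparent clash with O(anonymize_record) does not arise.
A world satisfying every obligation exists (e.g. adjourn_session=true, anonymize_record=true, archive_consent=false, attend_hearing=true, badge_in=true, hold_funds=false, issue_warning=false, lower_boom=true, quarantine_host=false, reconcile_specimen=true, sign_blueprint=false, waive_specimen=false); no atom is both obligatory and forbidden, so the set is consistent.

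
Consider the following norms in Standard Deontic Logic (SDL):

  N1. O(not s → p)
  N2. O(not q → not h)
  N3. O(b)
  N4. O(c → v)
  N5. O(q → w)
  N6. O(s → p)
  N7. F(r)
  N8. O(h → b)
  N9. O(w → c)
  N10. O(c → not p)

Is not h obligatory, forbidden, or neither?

Obligatory

By case analysis on s: premise 6 gives O(s → p) and premise 1 gives O(not s → p), so O(p) either way.
Premise 10 is O(c → not p); contrapositively O(p → not c). Since O(p) holds, K gives O(not c).
The contrapositive of premise 9 (O(w → c)) is O(not c → not w), and O(not c) is already established, so O(not w).
Premise 5, O(q → w), contraposes to O(not w → not q); with O(not w) we get O(not q).
Applying K to premise 2 (O(not q → not h)) and O(not q) yields O(not h).
Premises 3, 4, 7, 8 do not contribute to this derivation.
Hence not h is obligatory.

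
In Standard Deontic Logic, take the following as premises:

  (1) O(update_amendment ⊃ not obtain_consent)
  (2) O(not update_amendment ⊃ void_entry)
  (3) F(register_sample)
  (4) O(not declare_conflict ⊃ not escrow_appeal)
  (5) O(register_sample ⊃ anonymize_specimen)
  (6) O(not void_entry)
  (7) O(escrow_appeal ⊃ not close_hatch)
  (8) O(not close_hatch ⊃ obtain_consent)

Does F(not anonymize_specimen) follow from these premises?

No

Premise 5 is O(register_sample ⊃ anonymize_specimen), but O(register_sample) is not derivable from the premises, so it does not yield O(anonymize_specimen).
No other premise forces O(anonymize_specimen). An ideal world satisfying every premise can still have not anonymize_specimen true, so F(not anonymize_specimen) is not derivable.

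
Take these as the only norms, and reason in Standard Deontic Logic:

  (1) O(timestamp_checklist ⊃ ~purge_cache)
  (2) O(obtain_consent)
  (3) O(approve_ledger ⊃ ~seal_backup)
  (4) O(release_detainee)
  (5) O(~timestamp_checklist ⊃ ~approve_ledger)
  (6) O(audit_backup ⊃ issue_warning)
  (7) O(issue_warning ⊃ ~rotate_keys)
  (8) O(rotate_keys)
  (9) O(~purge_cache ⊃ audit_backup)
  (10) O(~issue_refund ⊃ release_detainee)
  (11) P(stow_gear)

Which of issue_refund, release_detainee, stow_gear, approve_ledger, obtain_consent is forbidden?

Premise 8 states O(rotate_keys) outright.
Premise 7, O(issue_warning ⊃ ~rotate_keys), contraposes to O(rotate_keys ⊃ ~issue_warning); with O(rotate_keys) we get O(~issue_warning).
Premise 6 is O(audit_backup ⊃ issue_warning); contrapositively O(~issue_warning ⊃ ~audit_backup). Since O(~issue_warning) holds, K gives O(~audit_backup).
Premise 9, O(~purge_cache ⊃ audit_backup), contraposes to O(~audit_backup ⊃ purge_cache); with O(~audit_backup) we get O(purge_cache).
The contrapositive of premise 1 (O(timestamp_checklist ⊃ ~purge_cache)) is O(purge_cache ⊃ ~timestamp_checklist), and O(purge_cache) is already established, so O(~timestamp_checklist).
Premise 5 is O(~timestamp_checklist ⊃ ~approve_ledger); since O(~timestamp_checklist), deontic closure gives O(~approve_ledger).
So O(~approve_ledger) holds, i.e. approve_ledger is forbidden. None of the other listed options is forbidden under the premises.

approve_ledger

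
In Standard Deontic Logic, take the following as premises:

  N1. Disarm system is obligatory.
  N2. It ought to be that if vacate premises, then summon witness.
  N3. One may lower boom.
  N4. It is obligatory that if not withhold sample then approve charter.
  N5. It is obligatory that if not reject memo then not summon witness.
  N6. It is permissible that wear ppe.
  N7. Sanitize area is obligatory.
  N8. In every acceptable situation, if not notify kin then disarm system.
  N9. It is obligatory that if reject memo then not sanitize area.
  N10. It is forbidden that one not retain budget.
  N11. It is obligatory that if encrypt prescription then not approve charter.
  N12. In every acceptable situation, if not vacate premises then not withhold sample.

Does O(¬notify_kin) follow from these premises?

No

Premise 8 is O(¬notify_kin → disarm_system); even if O(disarm_system) held, inferring O(¬notify_kin) would be affirming the consequent — invalid.
No other premise forces O(¬notify_kin). An ideal world satisfying every premise can still have ¬notify_kin false, so O(¬notify_kin) is not derivable.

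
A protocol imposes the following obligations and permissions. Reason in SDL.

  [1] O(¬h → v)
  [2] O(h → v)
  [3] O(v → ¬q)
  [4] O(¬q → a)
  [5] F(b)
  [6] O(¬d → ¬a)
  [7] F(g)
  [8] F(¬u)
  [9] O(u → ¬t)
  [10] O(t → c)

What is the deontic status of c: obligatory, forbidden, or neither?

Neither

Premise 10 is O(t → c), but O(t) is not derivable from the premises, so it does not yield O(c).
No premise or chain of K-axiom applications forces O(c), and none forces O(¬c). So c is neither obligatory nor forbidden under these norms.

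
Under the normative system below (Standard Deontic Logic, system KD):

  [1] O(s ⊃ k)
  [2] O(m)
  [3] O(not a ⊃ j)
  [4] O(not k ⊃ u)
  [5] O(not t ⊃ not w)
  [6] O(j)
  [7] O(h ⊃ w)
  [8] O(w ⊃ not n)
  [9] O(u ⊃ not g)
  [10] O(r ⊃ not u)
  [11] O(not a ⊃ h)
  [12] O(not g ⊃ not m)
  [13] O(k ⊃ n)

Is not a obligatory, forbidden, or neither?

Forbidden

Premise 2 states O(m) outright.
Premise 12, O(not g ⊃ not m), contraposes to O(m ⊃ g); with O(m) we get O(g).
Premise 9, O(u ⊃ not g), contraposes to O(g ⊃ not u); with O(g) we get O(not u).
Premise 4 is O(not k ⊃ u); contrapositively O(not u ⊃ k). Since O(not u) holds, K gives O(k).
Applying K to premise 13 (O(k ⊃ n)) and O(k) yields O(n).
The contrapositive of premise 8 (O(w ⊃ not n)) is O(n ⊃ not w), and O(n) is already established, so O(not w).
Premise 7, O(h ⊃ w), contraposes to O(not w ⊃ not h); with O(not w) we get O(not h).
The contrapositive of premise 11 (O(not a ⊃ h)) is O(not h ⊃ a), and O(not h) is already established, so O(a).
Premises 1, 3, 5, 6, 10 do not contribute to this derivation.
Thus O(a), which is F(not a): not a is forbidden.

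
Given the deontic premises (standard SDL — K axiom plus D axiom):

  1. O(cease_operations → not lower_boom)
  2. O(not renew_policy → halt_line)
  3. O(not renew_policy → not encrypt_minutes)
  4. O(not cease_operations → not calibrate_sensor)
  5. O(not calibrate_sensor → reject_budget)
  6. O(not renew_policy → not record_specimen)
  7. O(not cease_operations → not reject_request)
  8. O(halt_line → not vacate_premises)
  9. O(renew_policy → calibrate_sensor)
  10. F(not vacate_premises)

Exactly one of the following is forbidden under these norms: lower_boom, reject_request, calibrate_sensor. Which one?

lower_boom

Premise 10 is F(not vacate_premises), i.e. O(vacate_premises).
Premise 8, O(halt_line → not vacate_premises), contraposes to O(vacate_premises → not halt_line); with O(vacate_premises) we get O(not halt_line).
Premise 2, O(not renew_policy → halt_line), contraposes to O(not halt_line → renew_policy); with O(not halt_line) we get O(renew_policy).
Applying K to premise 9 (O(renew_policy → calibrate_sensor)) and O(renew_policy) yields O(calibrate_sensor).
The contrapositive of premise 4 (O(not cease_operations → not calibrate_sensor)) is O(calibrate_sensor → cease_operations), and O(calibrate_sensor) is already established, so O(cease_operations).
From O(cease_operations) and premise 1, O(cease_operations → not lower_boom), we obtain O(not lower_boom).
So O(not lower_boom) holds, i.e. lower_boom is forbidden. None of the other listed options is forbidden under the premises.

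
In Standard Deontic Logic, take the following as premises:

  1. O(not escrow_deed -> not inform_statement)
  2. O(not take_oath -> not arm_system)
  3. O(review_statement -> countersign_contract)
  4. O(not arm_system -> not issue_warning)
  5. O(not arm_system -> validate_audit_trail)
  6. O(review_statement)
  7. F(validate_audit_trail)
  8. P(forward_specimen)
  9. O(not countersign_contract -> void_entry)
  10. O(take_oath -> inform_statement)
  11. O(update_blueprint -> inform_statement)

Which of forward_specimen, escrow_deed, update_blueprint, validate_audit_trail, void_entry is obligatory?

escrow_deed

Premise 7 is F(validate_audit_trail), i.e. O(not validate_audit_trail).
The contrapositive of premise 5 (O(not arm_system -> validate_audit_trail)) is O(not validate_audit_trail -> arm_system), and O(not validate_audit_trail) is already established, so O(arm_system).
The contrapositive of premise 2 (O(not take_oath -> not arm_system)) is O(arm_system -> take_oath), and O(arm_system) is already established, so O(take_oath).
Premise 10 is O(take_oath -> inform_statement); since O(take_oath), deontic closure gives O(inform_statement).
Premise 1 is O(not escrow_deed -> not inform_statement); contrapositively O(inform_statement -> escrow_deed). Since O(inform_statement) holds, K gives O(escrow_deed).
So O(escrow_deed) holds — escrow_deed is obligatory. None of the other listed options is made obligatory by any chain of premises.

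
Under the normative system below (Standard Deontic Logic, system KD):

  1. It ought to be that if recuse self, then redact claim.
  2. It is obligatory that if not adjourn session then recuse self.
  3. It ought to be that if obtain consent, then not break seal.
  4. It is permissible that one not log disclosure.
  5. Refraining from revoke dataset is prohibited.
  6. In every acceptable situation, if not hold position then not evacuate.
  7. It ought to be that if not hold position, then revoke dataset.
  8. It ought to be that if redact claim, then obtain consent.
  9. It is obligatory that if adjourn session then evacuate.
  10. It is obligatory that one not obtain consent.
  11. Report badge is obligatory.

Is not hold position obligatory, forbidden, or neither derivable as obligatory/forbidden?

Forbidden

Premise 10 gives O(¬obtain_consent).
The contrapositive of premise 8 (O(redact_claim → obtain_consent)) is O(¬obtain_consent → ¬redact_claim), and O(¬obtain_consent) is already established, so O(¬redact_claim).
The contrapositive of premise 1 (O(recuse_self → redact_claim)) is O(¬redact_claim → ¬recuse_self), and O(¬redact_claim) is already established, so O(¬recuse_self).
The contrapositive of premise 2 (O(¬adjourn_session → recuse_self)) is O(¬recuse_self → adjourn_session), and O(¬recuse_self) is already established, so O(adjourn_session).
With premise 9, O(adjourn_session → evacuate), the K-axiom yields O(evacuate).
The contrapositive of premise 6 (O(¬hold_position → ¬evacuate)) is O(evacuate → hold_position), and O(evacuate) is already established, so O(hold_position).
Premises 3, 4, 5, 7, 11 do not contribute to this derivation.
Thus O(hold_position), which is F(¬hold_position): ¬hold_position is forbidden.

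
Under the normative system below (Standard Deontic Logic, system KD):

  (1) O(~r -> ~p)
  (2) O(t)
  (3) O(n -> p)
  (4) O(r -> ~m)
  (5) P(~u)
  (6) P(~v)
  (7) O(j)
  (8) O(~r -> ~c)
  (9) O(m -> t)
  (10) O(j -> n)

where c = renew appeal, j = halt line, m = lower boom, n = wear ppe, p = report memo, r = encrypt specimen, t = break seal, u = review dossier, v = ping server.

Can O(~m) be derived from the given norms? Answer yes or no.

Premise 7 gives O(j).
Premise 10 is O(j -> n); since O(j), deontic closure gives O(n).
With premise 3, O(n -> p), the K-axiom yields O(p).
Premise 1 is O(~r -> ~p); contrapositively O(p -> r). Since O(p) holds, K gives O(r).
Applying K to premise 4 (O(r -> ~m)) and O(r) yields O(~m).
Premises 2, 5, 6, 8, 9 do not contribute to this derivation.
So O(~m) follows.

Yes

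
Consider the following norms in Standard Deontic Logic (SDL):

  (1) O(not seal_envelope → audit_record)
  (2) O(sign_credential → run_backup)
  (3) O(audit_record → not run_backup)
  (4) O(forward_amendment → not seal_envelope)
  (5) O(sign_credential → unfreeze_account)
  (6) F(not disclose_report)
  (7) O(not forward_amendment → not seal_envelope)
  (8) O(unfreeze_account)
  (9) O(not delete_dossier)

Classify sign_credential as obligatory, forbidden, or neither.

Premises 7 and 4 are O(not forward_amendment → not seal_envelope) and O(forward_amendment → not seal_envelope); every ideal world satisfies not forward_amendment or forward_amendment, so in either case not seal_envelope holds — hence O(not seal_envelope).
Applying K to premise 1 (O(not seal_envelope → audit_record)) and O(not seal_envelope) yields O(audit_record).
Premise 3 is O(audit_record → not run_backup); since O(audit_record), deontic closure gives O(not run_backup).
Premise 2, O(sign_credential → run_backup), contraposes to O(not run_backup → not sign_credential); with O(not run_backup) we get O(not sign_credential).
Premises 5, 6, 8, 9 do not contribute to this derivation.
Thus O(not sign_credential), which is F(sign_credential): sign_credential is forbidden.

Forbidden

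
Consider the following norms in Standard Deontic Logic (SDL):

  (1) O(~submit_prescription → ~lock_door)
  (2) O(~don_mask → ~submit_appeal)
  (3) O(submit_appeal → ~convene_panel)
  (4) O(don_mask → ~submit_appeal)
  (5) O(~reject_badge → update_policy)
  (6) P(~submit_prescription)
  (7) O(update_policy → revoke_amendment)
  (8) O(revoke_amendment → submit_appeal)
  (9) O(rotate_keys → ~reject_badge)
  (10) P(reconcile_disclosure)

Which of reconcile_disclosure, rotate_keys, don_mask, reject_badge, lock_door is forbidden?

rotate_keys

Premises 2 and 4 cover both cases: O(~don_mask → ~submit_appeal) and O(don_mask → ~submit_appeal). Since ~don_mask ∨ don_mask is a tautology, O(~submit_appeal) follows.
Premise 8 is O(revoke_amendment → submit_appeal); contrapositively O(~submit_appeal → ~revoke_amendment). Since O(~submit_appeal) holds, K gives O(~revoke_amendment).
The contrapositive of premise 7 (O(update_policy → revoke_amendment)) is O(~revoke_amendment → ~update_policy), and O(~revoke_amendment) is already established, so O(~update_policy).
Premise 5 is O(~reject_badge → update_policy); contrapositively O(~update_policy → reject_badge). Since O(~update_policy) holds, K gives O(reject_badge).
Premise 9 is O(rotate_keys → ~reject_badge); contrapositively O(reject_badge → ~rotate_keys). Since O(reject_badge) holds, K gives O(~rotate_keys).
So O(~rotate_keys) holds, i.e. rotate_keys is forbidden. None of the other listed options is forbidden under the premises.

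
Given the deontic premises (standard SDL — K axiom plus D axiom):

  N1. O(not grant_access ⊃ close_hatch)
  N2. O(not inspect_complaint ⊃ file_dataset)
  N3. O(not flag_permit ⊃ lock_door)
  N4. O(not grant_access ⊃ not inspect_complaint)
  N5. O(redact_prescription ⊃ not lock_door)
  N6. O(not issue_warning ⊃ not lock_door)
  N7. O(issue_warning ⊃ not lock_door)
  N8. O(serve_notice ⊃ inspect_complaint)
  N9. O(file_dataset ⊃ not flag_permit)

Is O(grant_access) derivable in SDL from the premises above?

Yes

Premises 7 and 6 cover both cases: O(issue_warning ⊃ not lock_door) and O(not issue_warning ⊃ not lock_door). Since issue_warning ∨ not issue_warning is a tautology, O(not lock_door) follows.
Premise 3, O(not flag_permit ⊃ lock_door), contraposes to O(not lock_door ⊃ flag_permit); with O(not lock_door) we get O(flag_permit).
The contrapositive of premise 9 (O(file_dataset ⊃ not flag_permit)) is O(flag_permit ⊃ not file_dataset), and O(flag_permit) is already established, so O(not file_dataset).
Premise 2 is O(not inspect_complaint ⊃ file_dataset); contrapositively O(not file_dataset ⊃ inspect_complaint). Since O(not file_dataset) holds, K gives O(inspect_complaint).
The contrapositive of premise 4 (O(not grant_access ⊃ not inspect_complaint)) is O(inspect_complaint ⊃ grant_access), and O(inspect_complaint) is already established, so O(grant_access).
Premises 1, 5, 8 do not contribute to this derivation.
So O(grant_access) follows.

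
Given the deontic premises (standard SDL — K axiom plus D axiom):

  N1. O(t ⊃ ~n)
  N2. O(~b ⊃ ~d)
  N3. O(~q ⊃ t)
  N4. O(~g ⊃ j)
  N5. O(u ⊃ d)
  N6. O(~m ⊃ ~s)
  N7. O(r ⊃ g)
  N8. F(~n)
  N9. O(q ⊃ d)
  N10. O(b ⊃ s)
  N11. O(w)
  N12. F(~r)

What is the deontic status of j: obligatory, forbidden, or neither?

Neither

Premise 4 is O(~g ⊃ j), but O(~g) is not derivable from the premises, so it does not yield O(j).
No premise or chain of K-axiom applications forces O(j), and none forces O(~j). So j is neither obligatory nor forbidden under these norms.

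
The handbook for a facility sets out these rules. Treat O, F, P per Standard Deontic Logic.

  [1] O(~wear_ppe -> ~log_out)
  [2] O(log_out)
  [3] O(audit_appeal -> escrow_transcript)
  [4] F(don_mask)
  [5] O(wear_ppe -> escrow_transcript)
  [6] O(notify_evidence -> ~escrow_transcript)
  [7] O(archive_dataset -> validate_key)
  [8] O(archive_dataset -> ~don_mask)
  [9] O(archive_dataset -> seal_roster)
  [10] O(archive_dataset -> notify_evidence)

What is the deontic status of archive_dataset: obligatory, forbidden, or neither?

Forbidden

Premise 2 states O(log_out) outright.
The contrapositive of premise 1 (O(~wear_ppe -> ~log_out)) is O(log_out -> wear_ppe), and O(log_out) is already established, so O(wear_ppe).
From O(wear_ppe) and premise 5, O(wear_ppe -> escrow_transcript), we obtain O(escrow_transcript).
The contrapositive of premise 6 (O(notify_evidence -> ~escrow_transcript)) is O(escrow_transcript -> ~notify_evidence), and O(escrow_transcript) is already established, so O(~notify_evidence).
Premise 10 is O(archive_dataset -> notify_evidence); contrapositively O(~notify_evidence -> ~archive_dataset). Since O(~notify_evidence) holds, K gives O(~archive_dataset).
Premises 3, 4, 7, 8, 9 do not contribute to this derivation.
Thus O(~archive_dataset), which is F(archive_dataset): archive_dataset is forbidden.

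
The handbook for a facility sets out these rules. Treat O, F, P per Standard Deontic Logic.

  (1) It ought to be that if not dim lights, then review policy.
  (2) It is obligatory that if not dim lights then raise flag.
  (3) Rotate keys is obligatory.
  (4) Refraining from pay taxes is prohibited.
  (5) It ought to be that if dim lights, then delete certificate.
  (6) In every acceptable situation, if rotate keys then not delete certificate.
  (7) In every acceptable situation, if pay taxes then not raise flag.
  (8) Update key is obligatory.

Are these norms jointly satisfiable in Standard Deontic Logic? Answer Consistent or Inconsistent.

Inconsistent

Premise 4 is F(¬pay_taxes), i.e. O(pay_taxes).
From O(pay_taxes) and premise 7, O(pay_taxes → ¬raise_flag), we obtain O(¬raise_flag).
The contrapositive of premise 2 (O(¬dim_lights → raise_flag)) is O(¬raise_flag → dim_lights), and O(¬raise_flag) is already established, so O(dim_lights).
With premise 5, O(dim_lights → delete_certificate), the K-axiom yields O(delete_certificate).
Premise 6 is O(rotate_keys → ¬delete_certificate); contrapositively O(delete_certificate → ¬rotate_keys). Since O(delete_certificate) holds, K gives O(¬rotate_keys).
But premise 3 directly asserts O(rotate_keys).
We now have both O(¬rotate_keys) and O(rotate_keys) — rotate_keys is simultaneously obligatory and forbidden, violating the D-axiom.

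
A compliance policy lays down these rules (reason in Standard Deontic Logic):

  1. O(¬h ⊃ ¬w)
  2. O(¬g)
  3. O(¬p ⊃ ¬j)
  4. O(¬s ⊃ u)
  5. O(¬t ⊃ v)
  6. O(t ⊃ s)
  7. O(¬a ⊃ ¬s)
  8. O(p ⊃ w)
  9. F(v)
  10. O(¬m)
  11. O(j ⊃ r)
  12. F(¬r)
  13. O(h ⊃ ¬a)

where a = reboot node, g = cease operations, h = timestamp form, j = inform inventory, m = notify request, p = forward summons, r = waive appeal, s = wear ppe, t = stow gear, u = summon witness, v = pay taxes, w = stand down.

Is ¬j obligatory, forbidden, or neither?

Obligatory

Premise 9, F(v), is equivalent to O(¬v).
Premise 5 is O(¬t ⊃ v); contrapositively O(¬v ⊃ t). Since O(¬v) holds, K gives O(t).
From O(t) and premise 6, O(t ⊃ s), we obtain O(s).
The contrapositive of premise 7 (O(¬a ⊃ ¬s)) is O(s ⊃ a), and O(s) is already established, so O(a).
The contrapositive of premise 13 (O(h ⊃ ¬a)) is O(a ⊃ ¬h), and O(a) is already established, so O(¬h).
From O(¬h) and premise 1, O(¬h ⊃ ¬w), we obtain O(¬w).
The contrapositive of premise 8 (O(p ⊃ w)) is O(¬w ⊃ ¬p), and O(¬w) is already established, so O(¬p).
Premise 3 is O(¬p ⊃ ¬j); since O(¬p), deontic closure gives O(¬j).
Premises 2, 4, 10, 11, 12 do not contribute to this derivation.
Hence ¬j is obligatory.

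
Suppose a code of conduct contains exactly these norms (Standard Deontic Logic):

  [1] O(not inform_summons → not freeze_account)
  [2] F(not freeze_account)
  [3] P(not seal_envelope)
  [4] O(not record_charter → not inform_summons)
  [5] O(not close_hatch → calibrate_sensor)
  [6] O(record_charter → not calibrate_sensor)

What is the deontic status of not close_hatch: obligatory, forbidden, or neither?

Forbidden

Premise 2 is F(not freeze_account), i.e. O(freeze_account).
Premise 1, O(not inform_summons → not freeze_account), contraposes to O(freeze_account → inform_summons); with O(freeze_account) we get O(inform_summons).
The contrapositive of premise 4 (O(not record_charter → not inform_summons)) is O(inform_summons → record_charter), and O(inform_summons) is already established, so O(record_charter).
With premise 6, O(record_charter → not calibrate_sensor), the K-axiom yields O(not calibrate_sensor).
Premise 5 is O(not close_hatch → calibrate_sensor); contrapositively O(not calibrate_sensor → close_hatch). Since O(not calibrate_sensor) holds, K gives O(close_hatch).
Premise 3 does not contribute to this derivation.
Thus O(close_hatch), which is F(not close_hatch): not close_hatch is forbidden.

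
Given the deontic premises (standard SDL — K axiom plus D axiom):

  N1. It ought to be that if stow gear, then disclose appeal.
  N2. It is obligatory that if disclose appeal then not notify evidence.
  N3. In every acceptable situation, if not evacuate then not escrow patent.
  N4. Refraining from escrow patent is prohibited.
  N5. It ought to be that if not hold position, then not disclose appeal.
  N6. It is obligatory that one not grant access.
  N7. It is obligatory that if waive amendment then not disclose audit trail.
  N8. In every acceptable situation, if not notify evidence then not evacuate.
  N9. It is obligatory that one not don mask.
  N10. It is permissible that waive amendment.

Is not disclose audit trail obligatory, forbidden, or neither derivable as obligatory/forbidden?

Premise 7 is O(waive_amendment → ¬disclose_audit_trail), but O(waive_amendment) is not derivable from the premises (the permission P(waive_amendment) asserts only ¬O(¬waive_amendment), not O(waive_amendment)), so it does not yield O(¬disclose_audit_trail).
No premise or chain of K-axiom applications forces O(¬disclose_audit_trail), and none forces O(disclose_audit_trail). So ¬disclose_audit_trail is neither obligatory nor forbidden under these norms.

Neither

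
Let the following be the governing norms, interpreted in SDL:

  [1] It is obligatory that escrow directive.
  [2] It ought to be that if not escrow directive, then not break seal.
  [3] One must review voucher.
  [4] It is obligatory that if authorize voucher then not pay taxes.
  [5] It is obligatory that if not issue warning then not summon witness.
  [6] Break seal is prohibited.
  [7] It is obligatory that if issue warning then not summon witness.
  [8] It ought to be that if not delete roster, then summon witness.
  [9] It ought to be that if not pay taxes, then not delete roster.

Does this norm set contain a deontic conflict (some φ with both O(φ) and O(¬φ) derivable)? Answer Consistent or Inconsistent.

Premise 2 is O(¬escrow_directive → ¬break_seal); even if O(¬break_seal) held, inferring O(¬escrow_directive) would be affirming the consequent — invalid.
So O(¬escrow_directive) is not derivable, and the apparent clash with O(escrow_directive) does not arise.
A world satisfying every obligation exists (e.g. authorize_voucher=false, break_seal=false, delete_roster=true, escrow_directive=true, issue_warning=false, pay_taxes=true, review_voucher=true, summon_witness=false); no atom is both obligatory and forbidden, so the set is consistent.

Consistent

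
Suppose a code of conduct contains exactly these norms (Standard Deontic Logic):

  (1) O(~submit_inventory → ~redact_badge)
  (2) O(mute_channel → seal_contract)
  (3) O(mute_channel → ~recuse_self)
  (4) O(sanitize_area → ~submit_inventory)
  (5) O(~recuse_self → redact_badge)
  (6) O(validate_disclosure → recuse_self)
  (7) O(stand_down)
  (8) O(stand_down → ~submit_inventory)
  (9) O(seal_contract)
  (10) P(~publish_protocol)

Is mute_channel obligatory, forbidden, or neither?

Premise 7 states O(stand_down) outright.
From O(stand_down) and premise 8, O(stand_down → ~submit_inventory), we obtain O(~submit_inventory).
From O(~submit_inventory) and premise 1, O(~submit_inventory → ~redact_badge), we obtain O(~redact_badge).
Premise 5, O(~recuse_self → redact_badge), contraposes to O(~redact_badge → recuse_self); with O(~redact_badge) we get O(recuse_self).
The contrapositive of premise 3 (O(mute_channel → ~recuse_self)) is O(recuse_self → ~mute_channel), and O(recuse_self) is already established, so O(~mute_channel).
Premises 2, 4, 6, 9, 10 do not contribute to this derivation.
Thus O(~mute_channel), which is F(mute_channel): mute_channel is forbidden.

Forbidden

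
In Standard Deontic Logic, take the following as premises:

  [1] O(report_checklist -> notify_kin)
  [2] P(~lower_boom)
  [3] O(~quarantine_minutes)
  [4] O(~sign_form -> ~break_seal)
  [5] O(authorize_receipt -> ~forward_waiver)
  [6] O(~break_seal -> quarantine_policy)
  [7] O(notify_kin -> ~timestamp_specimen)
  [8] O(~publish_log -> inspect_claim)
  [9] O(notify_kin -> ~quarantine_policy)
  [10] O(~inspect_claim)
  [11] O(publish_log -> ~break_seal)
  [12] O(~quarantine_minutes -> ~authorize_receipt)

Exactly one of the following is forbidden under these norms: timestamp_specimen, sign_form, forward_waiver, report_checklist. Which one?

Premise 10 gives O(~inspect_claim).
The contrapositive of premise 8 (O(~publish_log -> inspect_claim)) is O(~inspect_claim -> publish_log), and O(~inspect_claim) is already established, so O(publish_log).
With premise 11, O(publish_log -> ~break_seal), the K-axiom yields O(~break_seal).
Premise 6 is O(~break_seal -> quarantine_policy); since O(~break_seal), deontic closure gives O(quarantine_policy).
Premise 9, O(notify_kin -> ~quarantine_policy), contraposes to O(quarantine_policy -> ~notify_kin); with O(quarantine_policy) we get O(~notify_kin).
Premise 1, O(report_checklist -> notify_kin), contraposes to O(~notify_kin -> ~report_checklist); with O(~notify_kin) we get O(~report_checklist).
So O(~report_checklist) holds, i.e. report_checklist is forbidden. None of the other listed options is forbidden under the premises.

report_checklist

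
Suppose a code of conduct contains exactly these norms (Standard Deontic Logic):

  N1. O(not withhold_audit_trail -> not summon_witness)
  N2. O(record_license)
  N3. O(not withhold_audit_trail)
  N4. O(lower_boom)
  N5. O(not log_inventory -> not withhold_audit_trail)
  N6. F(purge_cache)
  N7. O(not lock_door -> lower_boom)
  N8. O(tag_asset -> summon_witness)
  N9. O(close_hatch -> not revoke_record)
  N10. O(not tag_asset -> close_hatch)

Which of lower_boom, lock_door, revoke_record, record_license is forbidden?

Premise 3 states O(not withhold_audit_trail) outright.
Applying K to premise 1 (O(not withhold_audit_trail -> not summon_witness)) and O(not withhold_audit_trail) yields O(not summon_witness).
The contrapositive of premise 8 (O(tag_asset -> summon_witness)) is O(not summon_witness -> not tag_asset), and O(not summon_witness) is already established, so O(not tag_asset).
From O(not tag_asset) and premise 10, O(not tag_asset -> close_hatch), we obtain O(close_hatch).
From O(close_hatch) and premise 9, O(close_hatch -> not revoke_record), we obtain O(not revoke_record).
So O(not revoke_record) holds, i.e. revoke_record is forbidden. None of the other listed options is forbidden under the premises.

revoke_record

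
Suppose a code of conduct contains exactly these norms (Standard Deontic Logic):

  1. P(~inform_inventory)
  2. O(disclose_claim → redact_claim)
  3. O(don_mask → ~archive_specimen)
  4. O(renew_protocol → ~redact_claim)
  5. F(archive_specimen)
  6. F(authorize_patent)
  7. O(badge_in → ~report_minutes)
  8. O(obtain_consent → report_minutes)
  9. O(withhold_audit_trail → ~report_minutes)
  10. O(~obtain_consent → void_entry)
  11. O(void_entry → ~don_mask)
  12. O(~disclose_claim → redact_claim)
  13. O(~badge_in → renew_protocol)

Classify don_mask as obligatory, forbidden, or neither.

Premises 2 and 12 are O(disclose_claim → redact_claim) and O(~disclose_claim → redact_claim); every ideal world satisfies disclose_claim or ~disclose_claim, so in either case redact_claim holds — hence O(redact_claim).
Premise 4 is O(renew_protocol → ~redact_claim); contrapositively O(redact_claim → ~renew_protocol). Since O(redact_claim) holds, K gives O(~renew_protocol).
Premise 13, O(~badge_in → renew_protocol), contraposes to O(~renew_protocol → badge_in); with O(~renew_protocol) we get O(badge_in).
With premise 7, O(badge_in → ~report_minutes), the K-axiom yields O(~report_minutes).
The contrapositive of premise 8 (O(obtain_consent → report_minutes)) is O(~report_minutes → ~obtain_consent), and O(~report_minutes) is already established, so O(~obtain_consent).
Applying K to premise 10 (O(~obtain_consent → void_entry)) and O(~obtain_consent) yields O(void_entry).
With premise 11, O(void_entry → ~don_mask), the K-axiom yields O(~don_mask).
Premises 1, 3, 5, 6, 9 do not contribute to this derivation.
Thus O(~don_mask), which is F(don_mask): don_mask is forbidden.

Forbidden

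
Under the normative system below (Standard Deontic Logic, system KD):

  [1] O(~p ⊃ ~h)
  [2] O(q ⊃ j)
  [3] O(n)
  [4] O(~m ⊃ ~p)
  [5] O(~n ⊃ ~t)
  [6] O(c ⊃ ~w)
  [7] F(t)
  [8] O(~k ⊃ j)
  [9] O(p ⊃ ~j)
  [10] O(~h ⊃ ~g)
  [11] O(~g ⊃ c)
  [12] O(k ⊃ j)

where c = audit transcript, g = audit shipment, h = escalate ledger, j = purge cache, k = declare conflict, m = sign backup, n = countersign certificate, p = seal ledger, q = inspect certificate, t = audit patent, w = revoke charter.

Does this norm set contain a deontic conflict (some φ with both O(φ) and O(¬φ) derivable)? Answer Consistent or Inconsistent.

Premise 5 is O(~n ⊃ ~t); even if O(~t) held, inferring O(~n) would be affirming the consequent — invalid.
So O(~n) is not derivable, and the apparent clash with O(n) does not arise.
A world satisfying every obligation exists (e.g. c=true, g=false, h=false, j=true, k=false, m=false, n=true, p=false, q=false, t=false, w=false); no atom is both obligatory and forbidden, so the set is consistent.

Consistent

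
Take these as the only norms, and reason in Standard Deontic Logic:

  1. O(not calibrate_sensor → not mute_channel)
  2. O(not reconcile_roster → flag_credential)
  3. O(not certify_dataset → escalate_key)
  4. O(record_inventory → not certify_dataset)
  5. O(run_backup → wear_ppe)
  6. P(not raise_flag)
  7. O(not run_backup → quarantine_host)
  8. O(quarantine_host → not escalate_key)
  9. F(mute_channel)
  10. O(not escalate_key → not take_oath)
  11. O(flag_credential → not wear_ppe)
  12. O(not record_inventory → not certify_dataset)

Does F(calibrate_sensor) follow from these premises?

Premise 1 is O(not calibrate_sensor → not mute_channel); even if O(not mute_channel) held, inferring O(not calibrate_sensor) would be affirming the consequent — invalid.
No other premise forces O(not calibrate_sensor). An ideal world satisfying every premise can still have calibrate_sensor true, so F(calibrate_sensor) is not derivable.

No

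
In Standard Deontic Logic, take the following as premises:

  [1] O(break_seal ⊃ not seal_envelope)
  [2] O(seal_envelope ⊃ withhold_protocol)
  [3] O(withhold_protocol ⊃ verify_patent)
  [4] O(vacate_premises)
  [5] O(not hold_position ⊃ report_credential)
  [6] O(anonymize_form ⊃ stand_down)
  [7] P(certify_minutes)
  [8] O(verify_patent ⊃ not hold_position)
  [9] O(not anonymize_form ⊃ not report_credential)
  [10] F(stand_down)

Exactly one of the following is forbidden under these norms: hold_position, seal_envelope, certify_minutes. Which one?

Premise 10 is F(stand_down), i.e. O(not stand_down).
Premise 6, O(anonymize_form ⊃ stand_down), contraposes to O(not stand_down ⊃ not anonymize_form); with O(not stand_down) we get O(not anonymize_form).
From O(not anonymize_form) and premise 9, O(not anonymize_form ⊃ not report_credential), we obtain O(not report_credential).
Premise 5, O(not hold_position ⊃ report_credential), contraposes to O(not report_credential ⊃ hold_position); with O(not report_credential) we get O(hold_position).
Premise 8, O(verify_patent ⊃ not hold_position), contraposes to O(hold_position ⊃ not verify_patent); with O(hold_position) we get O(not verify_patent).
Premise 3, O(withhold_protocol ⊃ verify_patent), contraposes to O(not verify_patent ⊃ not withhold_protocol); with O(not verify_patent) we get O(not withhold_protocol).
The contrapositive of premise 2 (O(seal_envelope ⊃ withhold_protocol)) is O(not withhold_protocol ⊃ not seal_envelope), and O(not withhold_protocol) is already established, so O(not seal_envelope).
So O(not seal_envelope) holds, i.e. seal_envelope is forbidden. None of the other listed options is forbidden under the premises.

seal_envelope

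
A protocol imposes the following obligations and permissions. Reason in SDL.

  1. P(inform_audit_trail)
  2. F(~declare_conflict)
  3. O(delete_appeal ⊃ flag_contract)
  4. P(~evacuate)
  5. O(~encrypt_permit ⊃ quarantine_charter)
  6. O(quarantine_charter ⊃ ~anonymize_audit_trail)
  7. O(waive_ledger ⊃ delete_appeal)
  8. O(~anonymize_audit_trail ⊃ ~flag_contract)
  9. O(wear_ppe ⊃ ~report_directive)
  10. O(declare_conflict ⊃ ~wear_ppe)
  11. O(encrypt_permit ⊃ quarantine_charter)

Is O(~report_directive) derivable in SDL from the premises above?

Premise 9 is O(wear_ppe ⊃ ~report_directive), but O(wear_ppe) is not derivable from the premises, so it does not yield O(~report_directive).
No other premise forces O(~report_directive). An ideal world satisfying every premise can still have ~report_directive false, so O(~report_directive) is not derivable.

No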